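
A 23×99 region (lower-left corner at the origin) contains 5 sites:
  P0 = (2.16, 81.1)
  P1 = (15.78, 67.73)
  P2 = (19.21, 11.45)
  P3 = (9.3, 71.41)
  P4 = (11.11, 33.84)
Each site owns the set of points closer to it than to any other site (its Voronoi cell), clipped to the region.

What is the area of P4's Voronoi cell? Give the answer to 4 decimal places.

Area of P4's cell: 683.1542

1. box [0,23]×[0,99]: [(0, 0) (23, 0) (23, 99) (0, 99)]
2. ⊥bis P4·P0 via (6.635,57.47): [(0, 56.2135) (0, 0) (23, 0) (23, 60.5692)]  |A|=1343.0004
3. ⊥bis P4·P1 via (13.445,50.785): [(0, 52.6377) (0, 0) (23, 0) (23, 49.4683)]  |A|=1174.2194
4. ⊥bis P4·P2 via (15.16,22.645): [(0, 52.6377) (0, 17.1606) (23, 25.4813) (23, 49.4683)]  |A|=683.8381
5. ⊥bis P4·P3 via (10.205,52.625): [(2.7119, 52.264) (0, 52.1334) (0, 17.1606) (23, 25.4813) (23, 49.4683)]  |A|=683.1542
6. canonical 5-gon: [(2.7119, 52.264) (0, 52.1334) (0, 17.1606) (23, 25.4813) (23, 49.4683)]
7. shoelace: 683.1542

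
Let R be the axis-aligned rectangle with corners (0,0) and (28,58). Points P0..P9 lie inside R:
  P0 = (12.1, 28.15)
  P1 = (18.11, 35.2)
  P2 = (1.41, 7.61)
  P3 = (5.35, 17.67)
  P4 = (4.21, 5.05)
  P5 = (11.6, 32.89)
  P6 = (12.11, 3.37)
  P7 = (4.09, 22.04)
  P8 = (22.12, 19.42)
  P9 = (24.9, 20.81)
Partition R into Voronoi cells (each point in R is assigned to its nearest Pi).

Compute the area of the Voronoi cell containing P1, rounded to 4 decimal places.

1. box [0,28]×[0,58]: [(0, 0) (28, 0) (28, 58) (0, 58)]
2. ⊥bis P1·P0 via (15.105,31.675): [(0, 44.5517) (28, 20.6822) (28, 58) (0, 58)]  |A|=710.7242
3. ⊥bis P1·P2 via (9.76,21.405): [(0, 44.5517) (28, 20.6822) (28, 58) (0, 58)]  |A|=710.7242
4. ⊥bis P1·P3 via (11.73,26.435): [(0, 44.5517) (28, 20.6822) (28, 58) (0, 58)]  |A|=710.7242
5. ⊥bis P1·P4 via (11.16,20.125): [(0, 44.5517) (28, 20.6822) (28, 58) (0, 58)]  |A|=710.7242
6. ⊥bis P1·P5 via (14.855,34.045): [(15.9523, 30.9527) (28, 20.6822) (28, 58) (6.3548, 58)]  |A|=517.5187
7. ⊥bis P1·P6 via (15.11,19.285): [(15.9523, 30.9527) (28, 20.6822) (28, 58) (6.3548, 58)]  |A|=517.5187
8. ⊥bis P1·P7 via (11.1,28.62): [(15.9523, 30.9527) (28, 20.6822) (28, 58) (6.3548, 58)]  |A|=517.5187
9. ⊥bis P1·P8 via (20.115,27.31): [(15.9523, 30.9527) (20.2, 27.3316) (28, 29.3137) (28, 58) (6.3548, 58)]  |A|=483.8559
10. ⊥bis P1·P9 via (21.505,28.005): [(15.9523, 30.9527) (20.1565, 27.3687) (28, 31.0697) (28, 58) (6.3548, 58)]  |A|=476.7816
11. canonical 5-gon: [(15.9523, 30.9527) (20.1565, 27.3687) (28, 31.0697) (28, 58) (6.3548, 58)]
12. shoelace: 476.7816

Area of P1's cell: 476.7816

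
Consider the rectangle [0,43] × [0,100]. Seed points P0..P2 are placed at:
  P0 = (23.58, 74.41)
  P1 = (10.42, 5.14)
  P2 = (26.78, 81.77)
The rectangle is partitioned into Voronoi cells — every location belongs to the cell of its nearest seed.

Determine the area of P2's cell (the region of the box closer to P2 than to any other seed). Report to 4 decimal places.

Area of P2's cell: 873.3300

1. box [0,43]×[0,100]: [(0, 0) (43, 0) (43, 100) (0, 100)]
2. ⊥bis P2·P0 via (25.18,78.09): [(0, 89.0378) (43, 70.3422) (43, 100) (0, 100)]  |A|=873.33
3. ⊥bis P2·P1 via (18.6,43.455): [(0, 89.0378) (43, 70.3422) (43, 100) (0, 100)]  |A|=873.33
4. canonical 4-gon: [(0, 89.0378) (43, 70.3422) (43, 100) (0, 100)]
5. shoelace: 873.33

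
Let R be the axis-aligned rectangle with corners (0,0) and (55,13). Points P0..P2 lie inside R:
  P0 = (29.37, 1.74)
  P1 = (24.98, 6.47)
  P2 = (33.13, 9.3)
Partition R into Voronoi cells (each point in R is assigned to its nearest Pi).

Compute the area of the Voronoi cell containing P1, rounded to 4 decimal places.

Area of P1's cell: 355.2808

1. box [0,55]×[0,13]: [(0, 0) (55, 0) (55, 13) (0, 13)]
2. ⊥bis P1·P0 via (27.175,4.105): [(0, 0) (22.7521, 0) (36.7589, 13) (0, 13)]  |A|=386.8214
3. ⊥bis P1·P2 via (29.055,7.885): [(0, 0) (22.7521, 0) (29.5894, 6.3459) (27.2789, 13) (0, 13)]  |A|=355.2808
4. canonical 5-gon: [(0, 0) (22.7521, 0) (29.5894, 6.3459) (27.2789, 13) (0, 13)]
5. shoelace: 355.2808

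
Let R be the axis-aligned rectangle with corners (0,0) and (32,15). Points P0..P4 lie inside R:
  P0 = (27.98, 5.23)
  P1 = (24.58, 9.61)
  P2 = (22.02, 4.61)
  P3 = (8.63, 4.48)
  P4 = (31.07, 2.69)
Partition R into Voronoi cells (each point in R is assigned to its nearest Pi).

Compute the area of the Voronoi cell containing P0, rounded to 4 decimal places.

Area of P0's cell: 42.8810

1. box [0,32]×[0,15]: [(0, 0) (32, 0) (32, 15) (0, 15)]
2. ⊥bis P0·P1 via (26.28,7.42): [(16.7213, 0) (32, 0) (32, 11.8602)]  |A|=90.6041
3. ⊥bis P0·P2 via (25,4.92): [(24.855, 6.3138) (25.5118, 0) (32, 0) (32, 11.8602)]  |A|=62.8532
4. ⊥bis P0·P3 via (18.305,4.855): [(24.855, 6.3138) (25.5118, 0) (32, 0) (32, 11.8602)]  |A|=62.8532
5. ⊥bis P0·P4 via (29.525,3.96): [(24.855, 6.3138) (25.5118, 0) (26.2699, 0) (32, 6.9709) (32, 11.8602)]  |A|=42.881
6. canonical 5-gon: [(24.855, 6.3138) (25.5118, 0) (26.2699, 0) (32, 6.9709) (32, 11.8602)]
7. shoelace: 42.881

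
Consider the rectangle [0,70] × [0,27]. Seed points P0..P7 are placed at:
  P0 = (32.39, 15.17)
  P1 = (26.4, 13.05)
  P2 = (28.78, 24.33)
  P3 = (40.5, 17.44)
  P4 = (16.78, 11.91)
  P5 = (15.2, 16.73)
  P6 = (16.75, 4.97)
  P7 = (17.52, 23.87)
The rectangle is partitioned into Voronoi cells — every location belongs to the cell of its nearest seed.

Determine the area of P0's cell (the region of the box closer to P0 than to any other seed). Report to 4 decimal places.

Area of P0's cell: 147.6786

1. box [0,70]×[0,27]: [(0, 0) (70, 0) (70, 27) (0, 27)]
2. ⊥bis P0·P1 via (29.395,14.11): [(34.3889, 0) (70, 0) (70, 27) (24.8329, 27)]  |A|=1090.5059
3. ⊥bis P0·P2 via (30.585,19.75): [(27.7889, 18.648) (34.3889, 0) (70, 0) (70, 27) (48.9811, 27)]  |A|=989.6635
4. ⊥bis P0·P3 via (36.445,16.305): [(34.9943, 21.4877) (27.7889, 18.648) (34.3889, 0) (41.0088, 0)]  |A|=147.6786
5. ⊥bis P0·P4 via (24.585,13.54): [(34.9943, 21.4877) (27.7889, 18.648) (34.3889, 0) (41.0088, 0)]  |A|=147.6786
6. ⊥bis P0·P5 via (23.795,15.95): [(34.9943, 21.4877) (27.7889, 18.648) (34.3889, 0) (41.0088, 0)]  |A|=147.6786
7. ⊥bis P0·P6 via (24.57,10.07): [(34.9943, 21.4877) (27.7889, 18.648) (34.3889, 0) (41.0088, 0)]  |A|=147.6786
8. ⊥bis P0·P7 via (24.955,19.52): [(34.9943, 21.4877) (27.7889, 18.648) (34.3889, 0) (41.0088, 0)]  |A|=147.6786
9. canonical 4-gon: [(34.9943, 21.4877) (27.7889, 18.648) (34.3889, 0) (41.0088, 0)]
10. shoelace: 147.6786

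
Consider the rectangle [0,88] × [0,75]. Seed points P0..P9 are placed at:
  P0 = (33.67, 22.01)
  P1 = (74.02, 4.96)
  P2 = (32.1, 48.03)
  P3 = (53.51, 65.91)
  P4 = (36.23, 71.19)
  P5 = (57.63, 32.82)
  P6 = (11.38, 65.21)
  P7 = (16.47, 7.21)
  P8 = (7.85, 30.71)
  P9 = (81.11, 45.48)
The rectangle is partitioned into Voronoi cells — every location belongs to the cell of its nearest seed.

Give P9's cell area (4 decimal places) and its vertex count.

Area of P9's cell: 841.8066 (5 vertices)

1. box [0,88]×[0,75]: [(0, 0) (88, 0) (88, 75) (0, 75)]
2. ⊥bis P9·P0 via (57.39,33.745): [(74.0847, 0) (88, 0) (88, 75) (36.9799, 75)]  |A|=2435.0784
3. ⊥bis P9·P1 via (77.565,25.22): [(60.0953, 28.2768) (88, 23.3941) (88, 75) (36.9799, 75)]  |A|=1911.935
4. ⊥bis P9·P2 via (56.605,46.755): [(56.0672, 36.4188) (60.0953, 28.2768) (88, 23.3941) (88, 75) (58.0746, 75)]  |A|=1505.0055
5. ⊥bis P9·P3 via (67.31,55.695): [(56.296, 40.8155) (56.0672, 36.4188) (60.0953, 28.2768) (88, 23.3941) (88, 75) (81.5999, 75)]  |A|=1102.9057
6. ⊥bis P9·P4 via (58.67,58.335): [(56.296, 40.8155) (56.0672, 36.4188) (60.0953, 28.2768) (88, 23.3941) (88, 75) (81.5999, 75)]  |A|=1102.9057
7. ⊥bis P9·P5 via (69.37,39.15): [(63.3406, 50.3325) (76.8095, 25.3522) (88, 23.3941) (88, 75) (81.5999, 75)]  |A|=841.8066
8. ⊥bis P9·P6 via (46.245,55.345): [(63.3406, 50.3325) (76.8095, 25.3522) (88, 23.3941) (88, 75) (81.5999, 75)]  |A|=841.8066
9. ⊥bis P9·P7 via (48.79,26.345): [(63.3406, 50.3325) (76.8095, 25.3522) (88, 23.3941) (88, 75) (81.5999, 75)]  |A|=841.8066
10. ⊥bis P9·P8 via (44.48,38.095): [(63.3406, 50.3325) (76.8095, 25.3522) (88, 23.3941) (88, 75) (81.5999, 75)]  |A|=841.8066
11. canonical 5-gon: [(63.3406, 50.3325) (76.8095, 25.3522) (88, 23.3941) (88, 75) (81.5999, 75)]
12. shoelace: 841.8066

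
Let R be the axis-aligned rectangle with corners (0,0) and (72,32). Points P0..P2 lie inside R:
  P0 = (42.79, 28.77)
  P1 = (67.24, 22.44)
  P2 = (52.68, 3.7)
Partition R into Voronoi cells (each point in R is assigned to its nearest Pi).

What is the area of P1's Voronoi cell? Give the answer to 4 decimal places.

1. box [0,72]×[0,32]: [(0, 0) (72, 0) (72, 32) (0, 32)]
2. ⊥bis P1·P0 via (55.015,25.605): [(48.386, 0) (72, 0) (72, 32) (56.6706, 32)]  |A|=623.0942
3. ⊥bis P1·P2 via (59.96,13.07): [(53.1413, 18.3678) (72, 3.7155) (72, 32) (56.6706, 32)]  |A|=371.1906
4. canonical 4-gon: [(53.1413, 18.3678) (72, 3.7155) (72, 32) (56.6706, 32)]
5. shoelace: 371.1906

Area of P1's cell: 371.1906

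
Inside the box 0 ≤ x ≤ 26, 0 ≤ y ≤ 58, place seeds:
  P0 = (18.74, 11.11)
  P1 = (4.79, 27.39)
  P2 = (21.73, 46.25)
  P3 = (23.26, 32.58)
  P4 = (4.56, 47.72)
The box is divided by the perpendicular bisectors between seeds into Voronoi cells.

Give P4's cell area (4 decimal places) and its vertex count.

Area of P4's cell: 269.7768 (5 vertices)

1. box [0,26]×[0,58]: [(0, 0) (26, 0) (26, 58) (0, 58)]
2. ⊥bis P4·P0 via (11.65,29.415): [(0, 24.9027) (26, 34.9731) (26, 58) (0, 58)]  |A|=729.6149
3. ⊥bis P4·P1 via (4.675,37.555): [(0, 37.5021) (26, 37.7963) (26, 58) (0, 58)]  |A|=529.1212
4. ⊥bis P4·P2 via (13.145,46.985): [(0, 37.5021) (12.3451, 37.6418) (14.088, 58) (0, 58)]  |A|=269.9279
5. ⊥bis P4·P3 via (13.91,40.15): [(0, 37.5021) (11.875, 37.6365) (12.4002, 38.2851) (14.088, 58) (0, 58)]  |A|=269.7768
6. canonical 5-gon: [(0, 37.5021) (11.875, 37.6365) (12.4002, 38.2851) (14.088, 58) (0, 58)]
7. shoelace: 269.7768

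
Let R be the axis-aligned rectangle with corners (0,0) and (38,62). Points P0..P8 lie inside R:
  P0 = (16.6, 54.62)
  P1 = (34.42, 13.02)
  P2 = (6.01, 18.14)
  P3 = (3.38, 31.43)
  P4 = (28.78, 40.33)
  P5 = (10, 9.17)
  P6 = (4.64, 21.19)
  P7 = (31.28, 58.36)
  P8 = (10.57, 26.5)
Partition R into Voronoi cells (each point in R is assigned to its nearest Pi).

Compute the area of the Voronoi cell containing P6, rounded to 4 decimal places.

Area of P6's cell: 55.3131

1. box [0,38]×[0,62]: [(0, 0) (38, 0) (38, 62) (0, 62)]
2. ⊥bis P6·P0 via (10.62,37.905): [(0, 41.7044) (0, 0) (38, 0) (38, 28.1095)]  |A|=1326.4641
3. ⊥bis P6·P1 via (19.53,17.105): [(23.93, 33.1432) (0, 41.7044) (0, 0) (14.8373, 0)]  |A|=744.8716
4. ⊥bis P6·P2 via (5.325,19.665): [(22.3276, 27.3022) (23.93, 33.1432) (0, 41.7044) (0, 17.2731)]  |A|=349.4925
5. ⊥bis P6·P3 via (4.01,26.31): [(22.3276, 27.3022) (22.6858, 28.608) (0, 25.8166) (0, 17.2731)]  |A|=109.6888
6. ⊥bis P6·P4 via (16.71,30.76): [(20.2069, 26.3496) (18.7958, 28.1293) (0, 25.8166) (0, 17.2731)]  |A|=104.6755
7. ⊥bis P6·P5 via (7.32,15.18): [(20.2069, 26.3496) (18.7958, 28.1293) (0, 25.8166) (0, 17.2731)]  |A|=104.6755
8. ⊥bis P6·P7 via (17.96,39.775): [(20.2069, 26.3496) (18.7958, 28.1293) (0, 25.8166) (0, 17.2731)]  |A|=104.6755
9. ⊥bis P6·P8 via (7.605,23.845): [(9.6203, 21.5944) (5.26, 26.4638) (0, 25.8166) (0, 17.2731)]  |A|=55.3131
10. canonical 4-gon: [(9.6203, 21.5944) (5.26, 26.4638) (0, 25.8166) (0, 17.2731)]
11. shoelace: 55.3131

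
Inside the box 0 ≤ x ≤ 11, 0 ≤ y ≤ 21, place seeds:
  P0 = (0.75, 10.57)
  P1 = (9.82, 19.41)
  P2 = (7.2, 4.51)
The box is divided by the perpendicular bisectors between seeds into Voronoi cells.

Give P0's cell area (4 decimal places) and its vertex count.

1. box [0,11]×[0,21]: [(0, 0) (11, 0) (11, 21) (0, 21)]
2. ⊥bis P0·P1 via (5.285,14.99): [(0, 20.4125) (0, 0) (11, 0) (11, 9.1263)]  |A|=162.4635
3. ⊥bis P0·P2 via (3.975,7.54): [(8.1819, 12.0177) (0, 20.4125) (0, 3.3092)]  |A|=69.9692
4. canonical 3-gon: [(8.1819, 12.0177) (0, 20.4125) (0, 3.3092)]
5. shoelace: 69.9692

Area of P0's cell: 69.9692 (3 vertices)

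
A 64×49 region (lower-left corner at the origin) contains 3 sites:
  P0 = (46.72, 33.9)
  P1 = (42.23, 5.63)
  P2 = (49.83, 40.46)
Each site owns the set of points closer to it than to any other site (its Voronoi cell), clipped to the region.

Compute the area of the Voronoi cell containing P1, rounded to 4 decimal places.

Area of P1's cell: 1391.7664

1. box [0,64]×[0,49]: [(0, 0) (64, 0) (64, 49) (0, 49)]
2. ⊥bis P1·P0 via (44.475,19.765): [(0, 26.8288) (0, 0) (64, 0) (64, 16.6639)]  |A|=1391.7664
3. ⊥bis P1·P2 via (46.03,23.045): [(0, 26.8288) (0, 0) (64, 0) (64, 16.6639)]  |A|=1391.7664
4. canonical 4-gon: [(0, 26.8288) (0, 0) (64, 0) (64, 16.6639)]
5. shoelace: 1391.7664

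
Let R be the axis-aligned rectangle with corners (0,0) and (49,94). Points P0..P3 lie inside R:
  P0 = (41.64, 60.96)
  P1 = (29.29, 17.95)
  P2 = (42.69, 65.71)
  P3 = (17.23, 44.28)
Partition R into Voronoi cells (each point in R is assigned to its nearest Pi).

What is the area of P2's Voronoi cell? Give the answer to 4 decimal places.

Area of P2's cell: 1144.9541

1. box [0,49]×[0,94]: [(0, 0) (49, 0) (49, 94) (0, 94)]
2. ⊥bis P2·P0 via (42.165,63.335): [(0, 72.6557) (49, 61.8241) (49, 94) (0, 94)]  |A|=1311.2452
3. ⊥bis P2·P1 via (35.99,41.83): [(0, 72.6557) (49, 61.8241) (49, 94) (0, 94)]  |A|=1311.2452
4. ⊥bis P2·P3 via (29.96,54.995): [(0, 90.5891) (18.5454, 68.5562) (49, 61.8241) (49, 94) (0, 94)]  |A|=1144.9541
5. canonical 5-gon: [(0, 90.5891) (18.5454, 68.5562) (49, 61.8241) (49, 94) (0, 94)]
6. shoelace: 1144.9541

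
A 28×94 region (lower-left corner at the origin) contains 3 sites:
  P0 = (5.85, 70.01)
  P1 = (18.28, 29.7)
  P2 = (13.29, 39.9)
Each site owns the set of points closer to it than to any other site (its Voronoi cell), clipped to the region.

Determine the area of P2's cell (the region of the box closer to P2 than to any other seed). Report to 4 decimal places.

Area of P2's cell: 619.4405

1. box [0,28]×[0,94]: [(0, 0) (28, 0) (28, 94) (0, 94)]
2. ⊥bis P2·P0 via (9.57,54.955): [(0, 52.5903) (0, 0) (28, 0) (28, 59.5089)]  |A|=1569.3895
3. ⊥bis P2·P1 via (15.785,34.8): [(0, 52.5903) (0, 27.0777) (28, 40.7758) (28, 59.5089)]  |A|=619.4405
4. canonical 4-gon: [(0, 52.5903) (0, 27.0777) (28, 40.7758) (28, 59.5089)]
5. shoelace: 619.4405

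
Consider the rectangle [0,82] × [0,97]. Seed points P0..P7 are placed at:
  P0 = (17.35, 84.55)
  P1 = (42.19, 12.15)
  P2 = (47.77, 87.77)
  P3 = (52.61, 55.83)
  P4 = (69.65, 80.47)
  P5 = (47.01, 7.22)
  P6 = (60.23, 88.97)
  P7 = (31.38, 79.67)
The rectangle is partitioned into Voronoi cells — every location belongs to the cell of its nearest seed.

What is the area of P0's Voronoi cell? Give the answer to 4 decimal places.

Area of P0's cell: 1120.4576

1. box [0,82]×[0,97]: [(0, 0) (82, 0) (82, 97) (0, 97)]
2. ⊥bis P0·P1 via (29.77,48.35): [(0, 38.1361) (82, 66.2698) (82, 97) (0, 97)]  |A|=3673.3585
3. ⊥bis P0·P2 via (32.56,86.16): [(0, 38.1361) (36.3242, 50.5987) (31.4126, 97) (0, 97)]  |A|=1797.8844
4. ⊥bis P0·P3 via (34.98,70.19): [(0, 38.1361) (12.3121, 42.3603) (34.3344, 69.3973) (31.4126, 97) (0, 97)]  |A|=1563.991
5. ⊥bis P0·P4 via (43.5,82.51): [(0, 38.1361) (12.3121, 42.3603) (34.3344, 69.3973) (31.4126, 97) (0, 97)]  |A|=1563.991
6. ⊥bis P0·P5 via (32.18,45.885): [(0, 38.1361) (12.3121, 42.3603) (34.3344, 69.3973) (31.4126, 97) (0, 97)]  |A|=1563.991
7. ⊥bis P0·P6 via (38.79,86.76): [(0, 38.1361) (12.3121, 42.3603) (34.3344, 69.3973) (31.4126, 97) (0, 97)]  |A|=1563.991
8. ⊥bis P0·P7 via (24.365,82.11): [(0, 38.1361) (10.2988, 41.6695) (29.5441, 97) (0, 97)]  |A|=1120.4576
9. canonical 4-gon: [(0, 38.1361) (10.2988, 41.6695) (29.5441, 97) (0, 97)]
10. shoelace: 1120.4576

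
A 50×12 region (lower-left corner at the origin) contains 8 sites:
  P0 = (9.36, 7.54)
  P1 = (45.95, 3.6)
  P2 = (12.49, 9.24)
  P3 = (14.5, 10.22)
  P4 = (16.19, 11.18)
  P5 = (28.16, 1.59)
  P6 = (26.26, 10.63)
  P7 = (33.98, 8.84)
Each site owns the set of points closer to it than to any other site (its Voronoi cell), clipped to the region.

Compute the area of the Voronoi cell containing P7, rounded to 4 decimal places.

Area of P7's cell: 95.5449

1. box [0,50]×[0,12]: [(0, 0) (50, 0) (50, 12) (0, 12)]
2. ⊥bis P7·P0 via (21.67,8.19): [(22.1025, 0) (50, 0) (50, 12) (21.4688, 12)]  |A|=338.5723
3. ⊥bis P7·P1 via (39.965,6.22): [(22.1025, 0) (37.2421, 0) (42.4953, 12) (21.4688, 12)]  |A|=216.9967
4. ⊥bis P7·P2 via (23.235,9.04): [(23.0667, 0) (37.2421, 0) (42.4953, 12) (23.2901, 12)]  |A|=200.2833
5. ⊥bis P7·P3 via (24.24,9.53): [(23.5649, 0) (37.2421, 0) (42.4953, 12) (24.415, 12)]  |A|=190.5452
6. ⊥bis P7·P4 via (25.085,10.01): [(23.7683, 0) (37.2421, 0) (42.4953, 12) (25.3468, 12)]  |A|=183.7338
7. ⊥bis P7·P5 via (31.07,5.215): [(25.0861, 10.0186) (37.3264, 0.1926) (42.4953, 12) (25.3468, 12)]  |A|=114.6466
8. ⊥bis P7·P6 via (30.12,9.735): [(29.3855, 6.5672) (37.3264, 0.1926) (42.4953, 12) (30.6452, 12)]  |A|=95.5449
9. canonical 4-gon: [(29.3855, 6.5672) (37.3264, 0.1926) (42.4953, 12) (30.6452, 12)]
10. shoelace: 95.5449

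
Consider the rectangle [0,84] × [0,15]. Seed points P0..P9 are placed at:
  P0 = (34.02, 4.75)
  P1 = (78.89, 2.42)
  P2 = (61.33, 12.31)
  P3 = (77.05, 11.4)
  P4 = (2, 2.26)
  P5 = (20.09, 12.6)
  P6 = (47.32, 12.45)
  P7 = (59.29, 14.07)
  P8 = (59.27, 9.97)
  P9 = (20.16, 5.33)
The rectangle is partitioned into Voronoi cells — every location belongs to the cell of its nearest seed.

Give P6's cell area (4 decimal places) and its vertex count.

Area of P6's cell: 166.7797 (5 vertices)

1. box [0,84]×[0,15]: [(0, 0) (84, 0) (84, 15) (0, 15)]
2. ⊥bis P6·P0 via (40.67,8.6): [(45.6489, 0) (84, 0) (84, 15) (36.9647, 15)]  |A|=640.3974
3. ⊥bis P6·P1 via (63.105,7.435): [(45.6489, 0) (60.7429, 0) (65.5085, 15) (36.9647, 15)]  |A|=327.2821
4. ⊥bis P6·P2 via (54.325,12.38): [(45.6489, 0) (54.2013, 0) (54.3512, 15) (36.9647, 15)]  |A|=194.5409
5. ⊥bis P6·P3 via (62.185,11.925): [(45.6489, 0) (54.2013, 0) (54.3512, 15) (36.9647, 15)]  |A|=194.5409
6. ⊥bis P6·P4 via (24.66,7.355): [(45.6489, 0) (54.2013, 0) (54.3512, 15) (36.9647, 15)]  |A|=194.5409
7. ⊥bis P6·P5 via (33.705,12.525): [(45.6489, 0) (54.2013, 0) (54.3512, 15) (36.9647, 15)]  |A|=194.5409
8. ⊥bis P6·P7 via (53.305,13.26): [(45.6489, 0) (54.2013, 0) (54.2631, 6.181) (53.0695, 15) (36.9647, 15)]  |A|=188.8894
9. ⊥bis P6·P8 via (53.295,11.21): [(45.6489, 0) (50.9686, 0) (53.469, 12.0483) (53.0695, 15) (36.9647, 15)]  |A|=166.7797
10. ⊥bis P6·P9 via (33.74,8.89): [(45.6489, 0) (50.9686, 0) (53.469, 12.0483) (53.0695, 15) (36.9647, 15)]  |A|=166.7797
11. canonical 5-gon: [(45.6489, 0) (50.9686, 0) (53.469, 12.0483) (53.0695, 15) (36.9647, 15)]
12. shoelace: 166.7797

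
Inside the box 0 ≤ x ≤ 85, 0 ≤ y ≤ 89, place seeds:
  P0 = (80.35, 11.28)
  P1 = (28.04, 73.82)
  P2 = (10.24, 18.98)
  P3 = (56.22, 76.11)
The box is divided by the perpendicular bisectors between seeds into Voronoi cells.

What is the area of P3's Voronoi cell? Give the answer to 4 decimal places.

Area of P3's cell: 1956.0282

1. box [0,85]×[0,89]: [(0, 0) (85, 0) (85, 89) (0, 89)]
2. ⊥bis P3·P0 via (68.285,43.695): [(0, 18.279) (85, 49.9164) (85, 89) (0, 89)]  |A|=4666.6943
3. ⊥bis P3·P1 via (42.13,74.965): [(45.3644, 35.1638) (85, 49.9164) (85, 89) (40.9895, 89)]  |A|=1959.2305
4. ⊥bis P3·P2 via (33.23,47.545): [(45.137, 37.9619) (47.5861, 35.9908) (85, 49.9164) (85, 89) (40.9895, 89)]  |A|=1956.0282
5. canonical 5-gon: [(45.137, 37.9619) (47.5861, 35.9908) (85, 49.9164) (85, 89) (40.9895, 89)]
6. shoelace: 1956.0282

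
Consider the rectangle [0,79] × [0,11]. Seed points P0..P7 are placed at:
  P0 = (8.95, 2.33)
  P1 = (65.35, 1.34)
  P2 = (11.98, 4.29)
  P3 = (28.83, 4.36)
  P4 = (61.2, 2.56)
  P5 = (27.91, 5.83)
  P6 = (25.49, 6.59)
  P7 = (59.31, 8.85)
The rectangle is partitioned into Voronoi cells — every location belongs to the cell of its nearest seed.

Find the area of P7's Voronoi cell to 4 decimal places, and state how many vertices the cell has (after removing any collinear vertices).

Area of P7's cell: 154.6430 (4 vertices)

1. box [0,79]×[0,11]: [(0, 0) (79, 0) (79, 11) (0, 11)]
2. ⊥bis P7·P0 via (34.13,5.59): [(34.8537, 0) (79, 0) (79, 11) (33.4296, 11)]  |A|=493.4418
3. ⊥bis P7·P1 via (62.33,5.095): [(34.8537, 0) (55.995, 0) (69.6721, 11) (33.4296, 11)]  |A|=315.6111
4. ⊥bis P7·P2 via (35.645,6.57): [(36.278, 0) (55.995, 0) (69.6721, 11) (35.2182, 11)]  |A|=297.9403
5. ⊥bis P7·P3 via (44.07,6.605): [(45.043, 0) (55.995, 0) (69.6721, 11) (43.4226, 11)]  |A|=204.6087
6. ⊥bis P7·P4 via (60.255,5.705): [(44.883, 1.0861) (64.7784, 7.0642) (69.6721, 11) (43.4226, 11)]  |A|=154.643
7. ⊥bis P7·P5 via (43.61,7.34): [(44.883, 1.0861) (64.7784, 7.0642) (69.6721, 11) (43.4226, 11)]  |A|=154.643
8. ⊥bis P7·P6 via (42.4,7.72): [(44.883, 1.0861) (64.7784, 7.0642) (69.6721, 11) (43.4226, 11)]  |A|=154.643
9. canonical 4-gon: [(44.883, 1.0861) (64.7784, 7.0642) (69.6721, 11) (43.4226, 11)]
10. shoelace: 154.643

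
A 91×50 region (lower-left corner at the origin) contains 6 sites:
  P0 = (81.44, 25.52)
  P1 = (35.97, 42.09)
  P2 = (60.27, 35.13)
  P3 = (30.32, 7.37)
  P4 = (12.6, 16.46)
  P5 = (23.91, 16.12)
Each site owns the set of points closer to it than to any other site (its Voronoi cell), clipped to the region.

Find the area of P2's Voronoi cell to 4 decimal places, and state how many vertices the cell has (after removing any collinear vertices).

Area of P2's cell: 911.9374 (4 vertices)

1. box [0,91]×[0,50]: [(0, 0) (91, 0) (91, 50) (0, 50)]
2. ⊥bis P2·P0 via (70.855,30.325): [(0, 0) (57.0891, 0) (79.7864, 50) (0, 50)]  |A|=3421.8873
3. ⊥bis P2·P1 via (48.12,38.61): [(37.0613, 0) (57.0891, 0) (79.7864, 50) (51.3823, 50)]  |A|=1210.796
4. ⊥bis P2·P3 via (45.295,21.25): [(43.6546, 23.0198) (59.6869, 5.7227) (79.7864, 50) (51.3823, 50)]  |A|=911.9374
5. ⊥bis P2·P4 via (36.435,25.795): [(43.6546, 23.0198) (59.6869, 5.7227) (79.7864, 50) (51.3823, 50)]  |A|=911.9374
6. ⊥bis P2·P5 via (42.09,25.625): [(43.6546, 23.0198) (59.6869, 5.7227) (79.7864, 50) (51.3823, 50)]  |A|=911.9374
7. canonical 4-gon: [(43.6546, 23.0198) (59.6869, 5.7227) (79.7864, 50) (51.3823, 50)]
8. shoelace: 911.9374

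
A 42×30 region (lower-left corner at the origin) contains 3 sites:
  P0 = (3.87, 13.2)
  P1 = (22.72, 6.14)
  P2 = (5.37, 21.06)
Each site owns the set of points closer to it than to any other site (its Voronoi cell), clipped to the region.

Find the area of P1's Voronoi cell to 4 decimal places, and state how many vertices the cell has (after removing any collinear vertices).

Area of P1's cell: 747.2870 (5 vertices)

1. box [0,42]×[0,30]: [(0, 0) (42, 0) (42, 30) (0, 30)]
2. ⊥bis P1·P0 via (13.295,9.67): [(9.6732, 0) (42, 0) (42, 30) (20.9093, 30)]  |A|=801.2617
3. ⊥bis P1·P2 via (14.045,13.6): [(15.324, 15.0873) (9.6732, 0) (42, 0) (42, 30) (28.1481, 30)]  |A|=747.287
4. canonical 5-gon: [(15.324, 15.0873) (9.6732, 0) (42, 0) (42, 30) (28.1481, 30)]
5. shoelace: 747.287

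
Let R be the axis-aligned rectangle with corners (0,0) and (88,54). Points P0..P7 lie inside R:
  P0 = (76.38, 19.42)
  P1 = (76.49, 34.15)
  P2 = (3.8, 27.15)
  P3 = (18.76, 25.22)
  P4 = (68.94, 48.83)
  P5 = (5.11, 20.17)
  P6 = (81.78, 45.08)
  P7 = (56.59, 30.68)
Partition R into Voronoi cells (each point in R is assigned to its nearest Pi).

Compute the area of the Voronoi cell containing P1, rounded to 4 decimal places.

Area of P1's cell: 267.5235

1. box [0,88]×[0,54]: [(0, 0) (88, 0) (88, 54) (0, 54)]
2. ⊥bis P1·P0 via (76.435,26.785): [(0, 27.3558) (88, 26.6986) (88, 54) (0, 54)]  |A|=2373.6049
3. ⊥bis P1·P2 via (40.145,30.65): [(40.4913, 27.0534) (88, 26.6986) (88, 54) (37.8964, 54)]  |A|=1323.5857
4. ⊥bis P1·P3 via (47.625,29.685): [(48.0408, 26.997) (88, 26.6986) (88, 54) (43.8638, 54)]  |A|=1141.3742
5. ⊥bis P1·P4 via (72.715,41.49): [(47.7825, 28.6671) (48.0408, 26.997) (88, 26.6986) (88, 49.3512)]  |A|=488.8422
6. ⊥bis P1·P5 via (40.8,27.16): [(47.7825, 28.6671) (48.0408, 26.997) (88, 26.6986) (88, 49.3512)]  |A|=488.8422
7. ⊥bis P1·P6 via (79.135,39.615): [(73.9493, 42.1248) (47.7825, 28.6671) (48.0408, 26.997) (88, 26.6986) (88, 35.3244)]  |A|=390.2997
8. ⊥bis P1·P7 via (66.54,32.415): [(73.9493, 42.1248) (65.596, 37.8287) (67.5101, 26.8516) (88, 26.6986) (88, 35.3244)]  |A|=267.5235
9. canonical 5-gon: [(73.9493, 42.1248) (65.596, 37.8287) (67.5101, 26.8516) (88, 26.6986) (88, 35.3244)]
10. shoelace: 267.5235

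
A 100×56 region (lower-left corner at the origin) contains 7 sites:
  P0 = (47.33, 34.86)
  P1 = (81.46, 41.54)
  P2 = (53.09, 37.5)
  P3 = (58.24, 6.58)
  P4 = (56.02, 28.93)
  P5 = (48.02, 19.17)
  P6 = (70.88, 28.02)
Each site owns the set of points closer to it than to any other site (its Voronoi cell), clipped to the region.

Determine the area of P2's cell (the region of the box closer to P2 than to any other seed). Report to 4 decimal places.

Area of P2's cell: 423.1688

1. box [0,100]×[0,56]: [(0, 0) (100, 0) (100, 56) (0, 56)]
2. ⊥bis P2·P0 via (50.21,36.18): [(66.7925, 0) (100, 0) (100, 56) (41.1258, 56)]  |A|=2578.2867
3. ⊥bis P2·P1 via (67.275,39.52): [(66.7925, 0) (72.9028, 0) (64.9282, 56) (41.1258, 56)]  |A|=837.5543
4. ⊥bis P2·P3 via (55.665,22.04): [(56.6181, 22.1987) (69.4376, 24.3339) (64.9282, 56) (41.1258, 56)]  |A|=610.0601
5. ⊥bis P2·P4 via (54.555,33.215): [(51.9735, 32.3324) (67.5406, 37.6547) (64.9282, 56) (41.1258, 56)]  |A|=431.4166
6. ⊥bis P2·P5 via (50.555,28.335): [(51.9735, 32.3324) (67.5406, 37.6547) (64.9282, 56) (41.1258, 56)]  |A|=431.4166
7. ⊥bis P2·P6 via (61.985,32.76): [(51.9735, 32.3324) (63.9367, 36.4225) (66.9191, 42.0192) (64.9282, 56) (41.1258, 56)]  |A|=423.1688
8. canonical 5-gon: [(51.9735, 32.3324) (63.9367, 36.4225) (66.9191, 42.0192) (64.9282, 56) (41.1258, 56)]
9. shoelace: 423.1688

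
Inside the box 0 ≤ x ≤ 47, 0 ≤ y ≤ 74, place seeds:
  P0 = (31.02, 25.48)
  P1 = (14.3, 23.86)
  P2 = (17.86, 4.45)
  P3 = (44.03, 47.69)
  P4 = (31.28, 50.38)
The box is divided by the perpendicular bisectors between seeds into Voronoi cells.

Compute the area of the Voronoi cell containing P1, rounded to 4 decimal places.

Area of P1's cell: 702.4072

1. box [0,47]×[0,74]: [(0, 0) (47, 0) (47, 74) (0, 74)]
2. ⊥bis P1·P0 via (22.66,24.67): [(0, 0) (25.0503, 0) (17.8804, 74) (0, 74)]  |A|=1588.4357
3. ⊥bis P1·P2 via (16.08,14.155): [(0, 11.2058) (23.5461, 15.5244) (17.8804, 74) (0, 74)]  |A|=1262.0648
4. ⊥bis P1·P3 via (29.165,35.775): [(0, 72.1609) (0, 11.2058) (23.5461, 15.5244) (20.5417, 46.5334)]  |A|=997.618
5. ⊥bis P1·P4 via (22.79,37.12): [(0, 51.7118) (0, 11.2058) (23.5461, 15.5244) (21.3653, 38.0322)]  |A|=702.4072
6. canonical 4-gon: [(0, 51.7118) (0, 11.2058) (23.5461, 15.5244) (21.3653, 38.0322)]
7. shoelace: 702.4072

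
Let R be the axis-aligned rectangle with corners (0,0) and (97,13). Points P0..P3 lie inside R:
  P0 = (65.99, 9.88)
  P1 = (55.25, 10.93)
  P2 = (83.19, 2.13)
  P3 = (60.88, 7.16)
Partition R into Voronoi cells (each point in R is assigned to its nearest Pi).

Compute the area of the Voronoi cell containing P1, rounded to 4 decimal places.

Area of P1's cell: 732.6904

1. box [0,97]×[0,13]: [(0, 0) (97, 0) (97, 13) (0, 13)]
2. ⊥bis P1·P0 via (60.62,10.405): [(0, 0) (59.6028, 0) (60.8737, 13) (0, 13)]  |A|=783.0969
3. ⊥bis P1·P2 via (69.22,6.53): [(0, 0) (59.6028, 0) (60.8737, 13) (0, 13)]  |A|=783.0969
4. ⊥bis P1·P3 via (58.065,9.045): [(0, 0) (52.0082, 0) (60.7134, 13) (0, 13)]  |A|=732.6904
5. canonical 4-gon: [(0, 0) (52.0082, 0) (60.7134, 13) (0, 13)]
6. shoelace: 732.6904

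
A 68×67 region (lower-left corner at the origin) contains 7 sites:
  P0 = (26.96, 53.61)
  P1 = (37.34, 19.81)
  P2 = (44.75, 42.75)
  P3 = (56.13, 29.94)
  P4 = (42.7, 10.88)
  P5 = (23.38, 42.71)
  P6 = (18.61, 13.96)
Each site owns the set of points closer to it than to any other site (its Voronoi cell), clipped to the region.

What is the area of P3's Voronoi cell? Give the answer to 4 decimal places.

1. box [0,68]×[0,67]: [(0, 0) (68, 0) (68, 67) (0, 67)]
2. ⊥bis P3·P0 via (41.545,41.775): [(7.6467, 0) (68, 0) (68, 67) (62.0138, 67)]  |A|=2222.3732
3. ⊥bis P3·P1 via (46.735,24.875): [(39.1891, 38.8717) (60.1455, 0) (68, 0) (68, 67) (62.0138, 67)]  |A|=1202.0128
4. ⊥bis P3·P2 via (50.44,36.345): [(43.7537, 30.4051) (60.1455, 0) (68, 0) (68, 51.9448)]  |A|=749.1431
5. ⊥bis P3·P4 via (49.415,20.41): [(43.7537, 30.4051) (48.975, 20.72) (68, 7.3147) (68, 51.9448)]  |A|=598.1897
6. ⊥bis P3·P5 via (39.755,36.325): [(43.7537, 30.4051) (48.975, 20.72) (68, 7.3147) (68, 51.9448)]  |A|=598.1897
7. ⊥bis P3·P6 via (37.37,21.95): [(43.7537, 30.4051) (48.975, 20.72) (68, 7.3147) (68, 51.9448)]  |A|=598.1897
8. canonical 4-gon: [(43.7537, 30.4051) (48.975, 20.72) (68, 7.3147) (68, 51.9448)]
9. shoelace: 598.1897

Area of P3's cell: 598.1897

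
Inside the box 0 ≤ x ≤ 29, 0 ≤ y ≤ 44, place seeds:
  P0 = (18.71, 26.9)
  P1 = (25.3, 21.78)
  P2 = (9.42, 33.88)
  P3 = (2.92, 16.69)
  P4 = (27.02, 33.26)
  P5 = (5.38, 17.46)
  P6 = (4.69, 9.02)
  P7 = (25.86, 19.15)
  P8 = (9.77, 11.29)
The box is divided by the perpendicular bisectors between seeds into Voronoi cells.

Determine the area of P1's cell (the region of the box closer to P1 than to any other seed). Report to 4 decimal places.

Area of P1's cell: 55.1280

1. box [0,29]×[0,44]: [(0, 0) (29, 0) (29, 44) (0, 44)]
2. ⊥bis P1·P0 via (22.005,24.34): [(3.0944, 0) (29, 0) (29, 33.3433)]  |A|=431.8893
3. ⊥bis P1·P2 via (17.36,27.83): [(3.0944, 0) (29, 0) (29, 33.3433)]  |A|=431.8893
4. ⊥bis P1·P3 via (14.11,19.235): [(14.9996, 15.3233) (18.4847, 0) (29, 0) (29, 33.3433)]  |A|=313.9738
5. ⊥bis P1·P4 via (26.16,27.52): [(24.6513, 27.746) (14.9996, 15.3233) (18.4847, 0) (29, 0) (29, 27.0945)]  |A|=300.3866
6. ⊥bis P1·P5 via (15.34,19.62): [(24.6513, 27.746) (15.9942, 16.6034) (19.5949, 0) (29, 0) (29, 27.0945)]  |A|=281.3194
7. ⊥bis P1·P6 via (14.995,15.4): [(24.6513, 27.746) (15.9942, 16.6034) (16.9346, 12.2672) (24.5294, 0) (29, 0) (29, 27.0945)]  |A|=251.0534
8. ⊥bis P1·P7 via (25.58,20.465): [(24.6513, 27.746) (17.689, 18.7848) (29, 21.1932) (29, 27.0945)]  |A|=55.128
9. ⊥bis P1·P8 via (17.535,16.535): [(24.6513, 27.746) (17.689, 18.7848) (29, 21.1932) (29, 27.0945)]  |A|=55.128
10. canonical 4-gon: [(24.6513, 27.746) (17.689, 18.7848) (29, 21.1932) (29, 27.0945)]
11. shoelace: 55.128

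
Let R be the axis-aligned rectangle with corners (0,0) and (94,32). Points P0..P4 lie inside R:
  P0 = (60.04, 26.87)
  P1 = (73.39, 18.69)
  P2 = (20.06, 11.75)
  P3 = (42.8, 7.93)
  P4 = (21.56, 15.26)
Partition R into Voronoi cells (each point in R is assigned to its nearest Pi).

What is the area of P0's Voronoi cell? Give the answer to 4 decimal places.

Area of P0's cell: 396.8134

1. box [0,94]×[0,32]: [(0, 0) (94, 0) (94, 32) (0, 32)]
2. ⊥bis P0·P1 via (66.715,22.78): [(0, 0) (52.7569, 0) (72.3644, 32) (0, 32)]  |A|=2001.9412
3. ⊥bis P0·P2 via (40.05,19.31): [(47.3528, 0) (52.7569, 0) (72.3644, 32) (35.2508, 32)]  |A|=680.2834
4. ⊥bis P0·P3 via (51.42,17.4): [(59.1225, 10.3888) (72.3644, 32) (35.3803, 32)]  |A|=399.6345
5. ⊥bis P0·P4 via (40.8,21.065): [(38.3036, 29.3391) (59.1225, 10.3888) (72.3644, 32) (37.5007, 32)]  |A|=396.8134
6. canonical 4-gon: [(38.3036, 29.3391) (59.1225, 10.3888) (72.3644, 32) (37.5007, 32)]
7. shoelace: 396.8134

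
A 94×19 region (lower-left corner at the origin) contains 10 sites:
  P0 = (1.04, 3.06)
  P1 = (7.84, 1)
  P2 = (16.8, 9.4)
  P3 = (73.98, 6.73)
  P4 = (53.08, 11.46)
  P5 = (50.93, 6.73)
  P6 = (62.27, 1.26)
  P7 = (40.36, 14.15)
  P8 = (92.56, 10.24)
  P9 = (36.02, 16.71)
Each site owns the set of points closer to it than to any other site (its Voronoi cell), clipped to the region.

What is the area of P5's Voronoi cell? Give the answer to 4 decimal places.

Area of P5's cell: 139.5948

1. box [0,94]×[0,19]: [(0, 0) (94, 0) (94, 19) (0, 19)]
2. ⊥bis P5·P0 via (25.985,4.895): [(26.3451, 0) (94, 0) (94, 19) (24.9474, 19)]  |A|=1298.7213
3. ⊥bis P5·P1 via (29.385,3.865): [(29.899, 0) (94, 0) (94, 19) (27.3724, 19)]  |A|=1241.9222
4. ⊥bis P5·P2 via (33.865,8.065): [(33.2341, 0) (94, 0) (94, 19) (34.7204, 19)]  |A|=1140.4321
5. ⊥bis P5·P3 via (62.455,6.73): [(33.2341, 0) (62.455, 0) (62.455, 19) (34.7204, 19)]  |A|=541.0771
6. ⊥bis P5·P4 via (52.005,9.095): [(34.5657, 17.022) (33.2341, 0) (62.455, 0) (62.455, 4.345)]  |A|=309.2881
7. ⊥bis P5·P6 via (56.6,3.995): [(57.7914, 6.4648) (34.5657, 17.022) (33.2341, 0) (54.673, 0)]  |A|=274.0015
8. ⊥bis P5·P7 via (45.645,10.44): [(57.7914, 6.4648) (46.4677, 11.612) (38.3163, 0) (54.673, 0)]  |A|=139.5948
9. ⊥bis P5·P8 via (71.745,8.485): [(57.7914, 6.4648) (46.4677, 11.612) (38.3163, 0) (54.673, 0)]  |A|=139.5948
10. ⊥bis P5·P9 via (43.475,11.72): [(57.7914, 6.4648) (46.4677, 11.612) (38.3163, 0) (54.673, 0)]  |A|=139.5948
11. canonical 4-gon: [(57.7914, 6.4648) (46.4677, 11.612) (38.3163, 0) (54.673, 0)]
12. shoelace: 139.5948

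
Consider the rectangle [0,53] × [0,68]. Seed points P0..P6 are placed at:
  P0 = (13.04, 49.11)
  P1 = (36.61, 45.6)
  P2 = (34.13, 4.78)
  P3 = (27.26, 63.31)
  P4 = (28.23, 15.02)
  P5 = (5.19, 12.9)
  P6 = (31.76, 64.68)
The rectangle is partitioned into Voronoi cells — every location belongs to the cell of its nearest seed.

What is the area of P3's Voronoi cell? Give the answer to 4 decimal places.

Area of P3's cell: 223.4050

1. box [0,53]×[0,68]: [(0, 0) (53, 0) (53, 68) (0, 68)]
2. ⊥bis P3·P0 via (20.15,56.21): [(53, 23.3137) (53, 68) (8.3766, 68)]  |A|=997.027
3. ⊥bis P3·P1 via (31.935,54.455): [(25.3658, 50.9868) (53, 65.5763) (53, 68) (8.3766, 68)]  |A|=413.0821
4. ⊥bis P3·P2 via (30.695,34.045): [(25.3658, 50.9868) (53, 65.5763) (53, 68) (8.3766, 68)]  |A|=413.0821
5. ⊥bis P3·P4 via (27.745,39.165): [(25.3658, 50.9868) (53, 65.5763) (53, 68) (8.3766, 68)]  |A|=413.0821
6. ⊥bis P3·P5 via (16.225,38.105): [(25.3658, 50.9868) (53, 65.5763) (53, 68) (8.3766, 68)]  |A|=413.0821
7. ⊥bis P3·P6 via (29.51,63.995): [(25.3658, 50.9868) (32.348, 54.6731) (28.2907, 68) (8.3766, 68)]  |A|=223.405
8. canonical 4-gon: [(25.3658, 50.9868) (32.348, 54.6731) (28.2907, 68) (8.3766, 68)]
9. shoelace: 223.405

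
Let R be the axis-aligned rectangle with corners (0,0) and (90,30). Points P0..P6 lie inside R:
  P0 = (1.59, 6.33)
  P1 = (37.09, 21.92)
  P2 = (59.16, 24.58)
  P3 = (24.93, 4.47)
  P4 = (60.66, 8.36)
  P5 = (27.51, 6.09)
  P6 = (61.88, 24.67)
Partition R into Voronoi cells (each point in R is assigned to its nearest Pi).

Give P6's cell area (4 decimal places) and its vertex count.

Area of P6's cell: 427.7897 (4 vertices)

1. box [0,90]×[0,30]: [(0, 0) (90, 0) (90, 30) (0, 30)]
2. ⊥bis P6·P0 via (31.735,15.5): [(36.45, 0) (90, 0) (90, 30) (27.3242, 30)]  |A|=1743.3871
3. ⊥bis P6·P1 via (49.485,23.295): [(52.0692, 0) (90, 0) (90, 30) (48.7412, 30)]  |A|=1187.8446
4. ⊥bis P6·P2 via (60.52,24.625): [(61.3348, 0) (90, 0) (90, 30) (60.3422, 30)]  |A|=874.8458
5. ⊥bis P6·P3 via (43.405,14.57): [(61.3348, 0) (90, 0) (90, 30) (60.3422, 30)]  |A|=874.8458
6. ⊥bis P6·P4 via (61.27,16.515): [(60.7872, 16.5511) (90, 14.366) (90, 30) (60.3422, 30)]  |A|=427.7897
7. ⊥bis P6·P5 via (44.695,15.38): [(60.7872, 16.5511) (90, 14.366) (90, 30) (60.3422, 30)]  |A|=427.7897
8. canonical 4-gon: [(60.7872, 16.5511) (90, 14.366) (90, 30) (60.3422, 30)]
9. shoelace: 427.7897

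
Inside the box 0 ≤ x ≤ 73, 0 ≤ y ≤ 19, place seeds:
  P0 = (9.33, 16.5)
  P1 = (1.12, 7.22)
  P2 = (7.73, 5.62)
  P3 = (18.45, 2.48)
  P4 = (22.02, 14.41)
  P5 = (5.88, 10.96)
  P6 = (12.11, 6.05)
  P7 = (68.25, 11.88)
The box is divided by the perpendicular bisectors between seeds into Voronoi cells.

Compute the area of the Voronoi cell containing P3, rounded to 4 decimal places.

1. box [0,73]×[0,19]: [(0, 0) (73, 0) (73, 19) (0, 19)]
2. ⊥bis P3·P0 via (13.89,9.49): [(0, 0.4546) (0, 0) (73, 0) (73, 19) (28.5095, 19)]  |A|=1122.6391
3. ⊥bis P3·P1 via (9.785,4.85): [(10.4403, 7.246) (8.4585, 0) (73, 0) (73, 19) (28.5095, 19)]  |A|=1089.6212
4. ⊥bis P3·P2 via (13.09,4.05): [(14.8702, 10.1276) (11.9037, 0) (73, 0) (73, 19) (28.5095, 19)]  |A|=1058.9812
5. ⊥bis P3·P4 via (20.235,8.445): [(14.8494, 10.0566) (11.9037, 0) (48.456, 0)]  |A|=183.796
6. ⊥bis P3·P5 via (12.165,6.72): [(14.8494, 10.0566) (11.9037, 0) (48.456, 0)]  |A|=183.796
7. ⊥bis P3·P6 via (15.28,4.265): [(18.0088, 9.1112) (12.8784, 0) (48.456, 0)]  |A|=162.0766
8. ⊥bis P3·P7 via (43.35,7.18): [(44.4807, 1.1896) (18.0088, 9.1112) (12.8784, 0) (44.7053, 0)]  |A|=159.8457
9. canonical 4-gon: [(44.4807, 1.1896) (18.0088, 9.1112) (12.8784, 0) (44.7053, 0)]
10. shoelace: 159.8457

Area of P3's cell: 159.8457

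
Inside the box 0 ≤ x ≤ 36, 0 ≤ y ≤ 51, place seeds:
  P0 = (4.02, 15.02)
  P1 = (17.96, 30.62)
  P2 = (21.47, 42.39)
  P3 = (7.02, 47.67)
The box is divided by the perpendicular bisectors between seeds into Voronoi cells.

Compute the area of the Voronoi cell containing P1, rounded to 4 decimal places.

Area of P1's cell: 669.9486

1. box [0,36]×[0,51]: [(0, 0) (36, 0) (36, 51) (0, 51)]
2. ⊥bis P1·P0 via (10.99,22.82): [(0, 32.6406) (36, 0.4713) (36, 51) (0, 51)]  |A|=1239.9863
3. ⊥bis P1·P2 via (19.715,36.505): [(0, 42.3843) (0, 32.6406) (36, 0.4713) (36, 31.6486)]  |A|=736.5782
4. ⊥bis P1·P3 via (12.49,39.145): [(11.9735, 38.8136) (0.9833, 31.7618) (36, 0.4713) (36, 31.6486)]  |A|=669.9486
5. canonical 4-gon: [(11.9735, 38.8136) (0.9833, 31.7618) (36, 0.4713) (36, 31.6486)]
6. shoelace: 669.9486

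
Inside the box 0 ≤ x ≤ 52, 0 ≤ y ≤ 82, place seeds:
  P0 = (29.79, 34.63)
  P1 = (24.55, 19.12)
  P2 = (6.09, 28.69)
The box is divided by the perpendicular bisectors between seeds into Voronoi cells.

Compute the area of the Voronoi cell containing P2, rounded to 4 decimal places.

1. box [0,52]×[0,82]: [(0, 0) (52, 0) (52, 82) (0, 82)]
2. ⊥bis P2·P0 via (17.94,31.66): [(0, 0) (25.875, 0) (5.3231, 82) (0, 82)]  |A|=1279.1253
3. ⊥bis P2·P1 via (15.32,23.905): [(0, 0) (2.9272, 0) (18.3964, 29.8391) (5.3231, 82) (0, 82)]  |A|=936.7536
4. canonical 5-gon: [(0, 0) (2.9272, 0) (18.3964, 29.8391) (5.3231, 82) (0, 82)]
5. shoelace: 936.7536

Area of P2's cell: 936.7536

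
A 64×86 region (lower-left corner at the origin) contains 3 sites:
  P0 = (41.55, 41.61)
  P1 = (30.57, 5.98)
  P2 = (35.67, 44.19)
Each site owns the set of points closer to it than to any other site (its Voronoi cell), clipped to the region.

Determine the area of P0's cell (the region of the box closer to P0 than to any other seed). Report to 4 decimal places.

Area of P0's cell: 1367.5914

1. box [0,64]×[0,86]: [(0, 0) (64, 0) (64, 86) (0, 86)]
2. ⊥bis P0·P1 via (36.06,23.795): [(0, 34.9075) (64, 15.1848) (64, 86) (0, 86)]  |A|=3901.0458
3. ⊥bis P0·P2 via (38.61,42.9): [(30.9219, 25.3784) (64, 15.1848) (64, 86) (57.5212, 86)]  |A|=1367.5914
4. canonical 4-gon: [(30.9219, 25.3784) (64, 15.1848) (64, 86) (57.5212, 86)]
5. shoelace: 1367.5914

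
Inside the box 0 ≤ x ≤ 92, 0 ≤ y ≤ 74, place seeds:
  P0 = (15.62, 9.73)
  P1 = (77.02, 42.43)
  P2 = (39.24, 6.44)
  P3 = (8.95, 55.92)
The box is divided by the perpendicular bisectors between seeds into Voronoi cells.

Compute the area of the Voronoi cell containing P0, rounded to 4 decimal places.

1. box [0,92]×[0,74]: [(0, 0) (92, 0) (92, 74) (0, 74)]
2. ⊥bis P0·P1 via (46.32,26.08): [(0, 0) (60.2095, 0) (20.7991, 74) (0, 74)]  |A|=2997.3182
3. ⊥bis P0·P2 via (27.43,8.085): [(0, 0) (26.3039, 0) (33.3331, 50.4652) (20.7991, 74) (0, 74)]  |A|=2141.79
4. ⊥bis P0·P3 via (12.285,32.825): [(0, 31.051) (0, 0) (26.3039, 0) (31.2576, 35.5647)]  |A|=953.0346
5. canonical 4-gon: [(0, 31.051) (0, 0) (26.3039, 0) (31.2576, 35.5647)]
6. shoelace: 953.0346

Area of P0's cell: 953.0346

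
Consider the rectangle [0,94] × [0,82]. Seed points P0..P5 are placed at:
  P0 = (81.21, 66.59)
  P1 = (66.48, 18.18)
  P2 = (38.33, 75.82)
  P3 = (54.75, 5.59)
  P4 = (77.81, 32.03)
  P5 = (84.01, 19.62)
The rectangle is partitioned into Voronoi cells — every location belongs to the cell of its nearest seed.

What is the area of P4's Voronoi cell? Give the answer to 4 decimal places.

Area of P4's cell: 840.4533

1. box [0,94]×[0,82]: [(0, 0) (94, 0) (94, 82) (0, 82)]
2. ⊥bis P4·P0 via (79.51,49.31): [(0, 57.1322) (0, 0) (94, 0) (94, 47.8845)]  |A|=4935.7822
3. ⊥bis P4·P1 via (72.145,25.105): [(37.5048, 53.4425) (94, 7.2265) (94, 47.8845)]  |A|=1148.4908
4. ⊥bis P4·P2 via (58.07,53.925): [(55.5641, 51.6658) (48.0062, 44.8517) (94, 7.2265) (94, 47.8845)]  |A|=1080.2481
5. ⊥bis P4·P3 via (66.28,18.81): [(55.5641, 51.6658) (48.0062, 44.8517) (94, 7.2265) (94, 47.8845)]  |A|=1080.2481
6. ⊥bis P4·P5 via (80.91,25.825): [(55.5641, 51.6658) (48.0062, 44.8517) (74.9219, 22.8334) (94, 32.3647) (94, 47.8845)]  |A|=840.4533
7. canonical 5-gon: [(55.5641, 51.6658) (48.0062, 44.8517) (74.9219, 22.8334) (94, 32.3647) (94, 47.8845)]
8. shoelace: 840.4533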